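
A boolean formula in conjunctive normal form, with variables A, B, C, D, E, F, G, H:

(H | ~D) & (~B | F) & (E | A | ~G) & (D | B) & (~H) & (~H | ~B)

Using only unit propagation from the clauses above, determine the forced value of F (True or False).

True

(~H) is a unit clause: H = False.
From (H | ~D) and H = False: D = False.
(B | D): since D = False, the clause reduces to (B). B = True.
From (F | ~B) and B = True: F = True.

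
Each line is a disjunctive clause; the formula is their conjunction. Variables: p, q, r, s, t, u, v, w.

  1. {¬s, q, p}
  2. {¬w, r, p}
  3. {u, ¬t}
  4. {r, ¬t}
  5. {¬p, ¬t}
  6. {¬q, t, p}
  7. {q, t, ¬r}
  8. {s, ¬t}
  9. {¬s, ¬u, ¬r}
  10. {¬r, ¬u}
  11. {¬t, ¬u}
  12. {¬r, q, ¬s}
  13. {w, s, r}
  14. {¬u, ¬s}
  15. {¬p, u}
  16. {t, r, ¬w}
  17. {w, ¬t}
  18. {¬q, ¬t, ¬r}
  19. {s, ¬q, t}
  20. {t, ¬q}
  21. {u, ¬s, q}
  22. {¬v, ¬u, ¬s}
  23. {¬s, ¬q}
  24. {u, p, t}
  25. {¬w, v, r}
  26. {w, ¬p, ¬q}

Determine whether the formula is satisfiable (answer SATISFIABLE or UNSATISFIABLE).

UNSATISFIABLE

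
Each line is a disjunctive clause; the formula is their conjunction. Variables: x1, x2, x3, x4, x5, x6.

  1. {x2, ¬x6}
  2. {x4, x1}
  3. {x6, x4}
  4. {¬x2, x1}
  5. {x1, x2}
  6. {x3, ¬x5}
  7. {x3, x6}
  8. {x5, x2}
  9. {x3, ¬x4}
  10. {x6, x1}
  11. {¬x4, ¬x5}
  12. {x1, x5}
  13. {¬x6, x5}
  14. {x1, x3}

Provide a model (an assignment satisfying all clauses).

x1 = T, x2 = T, x3 = T, x4 = F, x5 = T, x6 = T

x1 occurs only positively in the remaining clauses — set x1 = True.
Pure literal: x3 appears only positively; assign x3 = True.
Set x2 = True and propagate.
Set x4 = False and propagate.
  then x6 is forced to True.
  then x5 is forced to True.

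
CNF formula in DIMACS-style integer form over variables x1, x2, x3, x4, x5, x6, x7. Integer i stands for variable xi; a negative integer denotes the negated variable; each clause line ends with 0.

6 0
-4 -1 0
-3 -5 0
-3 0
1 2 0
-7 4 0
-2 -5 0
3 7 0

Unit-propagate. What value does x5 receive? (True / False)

(x6) stands alone — x6 = True.
(NOT x3) is a unit clause: x3 = False.
From (x3 OR x7) and x3 = False: x7 = True.
From (x4 OR NOT x7) and x7 = True: x4 = True.
(NOT x1 OR NOT x4): since x4 = True, the clause reduces to (NOT x1). x1 = False.
From (x1 OR x2) and x1 = False: x2 = True.
(NOT x5 OR NOT x2): since x2 = True, the clause reduces to (NOT x5). x5 = False.

False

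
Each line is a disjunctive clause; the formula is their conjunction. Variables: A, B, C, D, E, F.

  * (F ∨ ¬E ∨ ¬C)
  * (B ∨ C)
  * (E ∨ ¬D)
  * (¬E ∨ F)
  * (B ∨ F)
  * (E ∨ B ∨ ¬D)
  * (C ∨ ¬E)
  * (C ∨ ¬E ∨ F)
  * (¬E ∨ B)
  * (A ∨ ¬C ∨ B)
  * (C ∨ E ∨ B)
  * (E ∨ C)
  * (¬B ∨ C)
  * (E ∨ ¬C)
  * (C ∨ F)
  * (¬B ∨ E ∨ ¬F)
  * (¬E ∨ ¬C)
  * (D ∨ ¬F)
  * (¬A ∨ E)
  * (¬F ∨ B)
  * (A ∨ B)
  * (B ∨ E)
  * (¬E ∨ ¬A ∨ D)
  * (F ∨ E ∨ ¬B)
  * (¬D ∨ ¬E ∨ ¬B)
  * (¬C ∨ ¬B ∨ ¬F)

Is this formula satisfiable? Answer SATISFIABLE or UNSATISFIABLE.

E = True:
  propagation gives F=True, C=True; an empty clause results — contradiction.
E = False:
  propagation gives D=False, C=True; an empty clause results — contradiction.
Every branch closes, so no satisfying assignment exists.

UNSATISFIABLE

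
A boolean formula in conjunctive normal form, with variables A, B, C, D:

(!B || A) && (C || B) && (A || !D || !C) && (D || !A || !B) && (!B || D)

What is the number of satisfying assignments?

Satisfying assignments:
  A=F B=F C=T D=F
  A=T B=F C=T D=F
  A=T B=F C=T D=T
  A=T B=T C=F D=T
  A=T B=T C=T D=T
That's 5 in total.

5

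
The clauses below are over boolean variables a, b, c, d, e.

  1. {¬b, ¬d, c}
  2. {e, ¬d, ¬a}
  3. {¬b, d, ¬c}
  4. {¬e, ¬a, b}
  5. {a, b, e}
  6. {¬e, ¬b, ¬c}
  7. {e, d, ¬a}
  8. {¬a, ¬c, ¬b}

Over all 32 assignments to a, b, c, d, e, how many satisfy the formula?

Satisfying assignments:
  a=F b=F c=F d=F e=T
  a=F b=F c=F d=T e=T
  a=F b=F c=T d=F e=T
  a=F b=F c=T d=T e=T
  a=F b=T c=F d=F e=F
  a=F b=T c=F d=F e=T
  a=F b=T c=T d=T e=F
  a=T b=T c=F d=F e=T
That's 8 in total.

8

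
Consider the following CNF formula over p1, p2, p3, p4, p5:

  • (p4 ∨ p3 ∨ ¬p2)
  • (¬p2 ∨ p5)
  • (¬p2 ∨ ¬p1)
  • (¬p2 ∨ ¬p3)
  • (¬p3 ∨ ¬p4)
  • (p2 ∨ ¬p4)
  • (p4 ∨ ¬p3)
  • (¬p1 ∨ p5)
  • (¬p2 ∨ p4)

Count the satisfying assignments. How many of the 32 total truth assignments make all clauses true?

4

The models are:
  p1=F p2=F p3=F p4=F p5=F
  p1=F p2=F p3=F p4=F p5=T
  p1=F p2=T p3=F p4=T p5=T
  p1=T p2=F p3=F p4=F p5=T
That's 4 in total.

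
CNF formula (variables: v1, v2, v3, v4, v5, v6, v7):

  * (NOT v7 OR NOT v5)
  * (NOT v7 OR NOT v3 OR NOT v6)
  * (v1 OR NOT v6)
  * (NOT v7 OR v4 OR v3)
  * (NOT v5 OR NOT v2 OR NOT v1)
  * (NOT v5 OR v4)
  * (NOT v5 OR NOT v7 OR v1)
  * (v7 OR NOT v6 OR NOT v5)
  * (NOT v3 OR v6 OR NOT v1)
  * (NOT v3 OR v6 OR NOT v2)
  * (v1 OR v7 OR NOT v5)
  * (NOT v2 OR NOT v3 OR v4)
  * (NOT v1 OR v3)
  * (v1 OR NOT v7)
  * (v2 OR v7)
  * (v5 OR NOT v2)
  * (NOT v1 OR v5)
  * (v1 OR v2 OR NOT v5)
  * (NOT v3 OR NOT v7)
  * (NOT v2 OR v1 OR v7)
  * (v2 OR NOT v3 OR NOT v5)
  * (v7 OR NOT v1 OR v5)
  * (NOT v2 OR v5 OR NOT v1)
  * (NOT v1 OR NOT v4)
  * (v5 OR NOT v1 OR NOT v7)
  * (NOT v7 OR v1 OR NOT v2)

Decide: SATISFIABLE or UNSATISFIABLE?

v1 = True:
  propagation gives v3=True, v6=True, v7=False, v5=False; an empty clause results — contradiction.
v1 = False:
  propagation gives v6=False, v7=False, v5=False, v2=True; an empty clause results — contradiction.
Every branch closes, so no satisfying assignment exists.

UNSATISFIABLE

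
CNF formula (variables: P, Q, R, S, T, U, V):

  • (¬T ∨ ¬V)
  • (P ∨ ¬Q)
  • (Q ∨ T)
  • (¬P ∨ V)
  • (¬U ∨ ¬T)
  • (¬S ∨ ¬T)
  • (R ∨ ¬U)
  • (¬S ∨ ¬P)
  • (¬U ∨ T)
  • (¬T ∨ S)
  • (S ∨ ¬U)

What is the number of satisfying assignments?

The models are:
  P=1 Q=1 R=0 S=0 T=0 U=0 V=1
  P=1 Q=1 R=1 S=0 T=0 U=0 V=1
That's 2 in total.

2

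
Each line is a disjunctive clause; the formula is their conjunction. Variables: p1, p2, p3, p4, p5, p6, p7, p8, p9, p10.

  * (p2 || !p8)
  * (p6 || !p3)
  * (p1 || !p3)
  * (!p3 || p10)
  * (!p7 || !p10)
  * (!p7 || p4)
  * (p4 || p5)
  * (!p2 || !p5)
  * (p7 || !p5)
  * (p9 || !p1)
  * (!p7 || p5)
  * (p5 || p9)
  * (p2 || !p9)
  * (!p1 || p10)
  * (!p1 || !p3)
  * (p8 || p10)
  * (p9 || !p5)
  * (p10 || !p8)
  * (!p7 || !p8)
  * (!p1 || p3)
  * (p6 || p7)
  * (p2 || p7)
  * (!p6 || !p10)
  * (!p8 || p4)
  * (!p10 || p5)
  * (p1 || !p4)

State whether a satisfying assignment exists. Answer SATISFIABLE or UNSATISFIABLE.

UNSATISFIABLE

p5 = True:
  propagation gives p2=False, p8=False, p7=True, p10=False; an empty clause results — contradiction.
p5 = False:
  propagation gives p4=True, p7=False, p9=True, p2=True; an empty clause results — contradiction.
Every branch closes, so no satisfying assignment exists.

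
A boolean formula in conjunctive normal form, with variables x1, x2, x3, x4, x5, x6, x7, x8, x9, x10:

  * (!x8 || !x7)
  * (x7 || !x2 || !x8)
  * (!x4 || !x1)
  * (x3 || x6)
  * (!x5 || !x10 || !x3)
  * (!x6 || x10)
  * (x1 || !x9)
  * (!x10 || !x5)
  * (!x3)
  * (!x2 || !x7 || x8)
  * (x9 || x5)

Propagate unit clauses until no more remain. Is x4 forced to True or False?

False

Unit clause (!x3) sets x3 = False.
From (x6 || x3) and x3 = False: x6 = True.
(x10 || !x6): since x6 = True, the clause reduces to (x10). x10 = True.
From (!x10 || !x5) and x10 = True: x5 = False.
(x5 || x9) with x5 = False leaves only x9, so x9 = True.
In (x1 || !x9), !x9 is now false; x1 must hold, so x1 = True.
In (!x1 || !x4), !x1 is now false; !x4 must hold, so x4 = False.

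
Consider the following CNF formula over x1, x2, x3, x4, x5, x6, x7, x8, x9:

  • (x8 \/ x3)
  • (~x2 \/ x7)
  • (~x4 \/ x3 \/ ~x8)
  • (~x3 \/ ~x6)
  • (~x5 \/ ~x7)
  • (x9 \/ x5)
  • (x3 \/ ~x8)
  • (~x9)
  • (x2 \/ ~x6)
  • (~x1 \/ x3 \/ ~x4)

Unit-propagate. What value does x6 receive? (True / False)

False

(~x9) is a unit clause: x9 = False.
From (x5 \/ x9) and x9 = False: x5 = True.
From (~x5 \/ ~x7) and x5 = True: x7 = False.
(x7 \/ ~x2): since x7 = False, the clause reduces to (~x2). x2 = False.
From (~x6 \/ x2) and x2 = False: x6 = False.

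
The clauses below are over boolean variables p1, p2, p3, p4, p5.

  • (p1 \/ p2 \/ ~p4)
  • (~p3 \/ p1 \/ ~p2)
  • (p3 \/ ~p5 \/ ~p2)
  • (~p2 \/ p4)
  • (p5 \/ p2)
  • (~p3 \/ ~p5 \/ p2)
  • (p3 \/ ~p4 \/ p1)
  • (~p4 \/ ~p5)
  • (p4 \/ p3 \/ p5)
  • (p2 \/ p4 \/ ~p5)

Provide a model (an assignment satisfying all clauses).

p1=T  p2=T  p3=F  p4=T  p5=F

Check each clause:
  1. (p2 \/ p1 \/ ~p4) — p1 is true.
  2. (~p3 \/ ~p2 \/ p1) — p1 is true.
  3. (~p2 \/ p3 \/ ~p5) — ~p5 is true.
  4. (~p2 \/ p4) — p4 is true.
  5. (p5 \/ p2) — p2 is true.
  6. (~p5 \/ ~p3 \/ p2) — p2 is true.
  7. (p1 \/ p3 \/ ~p4) — p1 is true.
  8. (~p4 \/ ~p5) — ~p5 is true.
  9. (p4 \/ p3 \/ p5) — p4 is true.
  10. (p4 \/ p2 \/ ~p5) — p2 is true.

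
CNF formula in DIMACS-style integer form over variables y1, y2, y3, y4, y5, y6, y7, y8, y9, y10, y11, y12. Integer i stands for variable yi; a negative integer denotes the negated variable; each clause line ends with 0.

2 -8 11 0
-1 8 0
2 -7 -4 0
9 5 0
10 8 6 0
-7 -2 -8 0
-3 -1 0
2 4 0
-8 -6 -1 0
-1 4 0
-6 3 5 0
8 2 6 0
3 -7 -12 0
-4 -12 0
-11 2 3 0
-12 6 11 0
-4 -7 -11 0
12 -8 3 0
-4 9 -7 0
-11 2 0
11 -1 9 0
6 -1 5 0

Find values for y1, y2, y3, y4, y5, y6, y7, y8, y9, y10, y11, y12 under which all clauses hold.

y1 occurs only negated in the remaining clauses — set y1 = False.
Pure literal: y5 appears only positively; assign y5 = True.
Try y2 = True.
Set y3 = False and propagate.
For the remaining variables, y4 = True, y6 = True, y7 = False, y8 = False, y9 = False, y10 = False, y11 = True, y12 = False works.
Every clause has at least one true literal under this assignment.

y1=False, y2=True, y3=False, y4=True, y5=True, y6=True, y7=False, y8=False, y9=False, y10=False, y11=True, y12=False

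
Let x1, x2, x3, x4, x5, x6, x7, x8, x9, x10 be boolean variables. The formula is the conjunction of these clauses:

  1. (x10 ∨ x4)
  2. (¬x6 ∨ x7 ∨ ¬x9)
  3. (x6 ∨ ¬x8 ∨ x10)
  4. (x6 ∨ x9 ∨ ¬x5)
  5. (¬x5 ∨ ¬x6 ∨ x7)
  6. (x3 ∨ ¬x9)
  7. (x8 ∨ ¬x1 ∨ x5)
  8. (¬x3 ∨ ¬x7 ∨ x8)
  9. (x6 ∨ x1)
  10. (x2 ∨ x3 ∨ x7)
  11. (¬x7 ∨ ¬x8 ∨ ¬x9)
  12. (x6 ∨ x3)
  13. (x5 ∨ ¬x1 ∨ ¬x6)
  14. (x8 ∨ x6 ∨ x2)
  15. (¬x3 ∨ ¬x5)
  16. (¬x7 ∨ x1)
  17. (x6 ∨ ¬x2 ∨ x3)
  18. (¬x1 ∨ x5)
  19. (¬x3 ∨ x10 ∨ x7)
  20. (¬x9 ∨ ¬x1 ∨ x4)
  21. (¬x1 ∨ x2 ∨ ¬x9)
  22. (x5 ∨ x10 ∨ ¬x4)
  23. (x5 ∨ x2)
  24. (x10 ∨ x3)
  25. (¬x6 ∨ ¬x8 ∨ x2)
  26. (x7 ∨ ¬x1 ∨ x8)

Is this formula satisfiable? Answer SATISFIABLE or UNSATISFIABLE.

x10 occurs only positively in the remaining clauses — set x10 = True.
Try x1 = True.
  then x5 is forced to True.
  then x3 is forced to False.
  then x9 is forced to False.
  then x6 is forced to True.
  then x7 is forced to True.
Branch on x2: take x2 = False.
  then x8 is forced to False.
x4 is now unconstrained; take x4 = False.
Every clause has at least one true literal under this assignment.
So x1 = True, x2 = False, x3 = False, x4 = False, x5 = True, x6 = True, x7 = True, x8 = False, x9 = False, x10 = True is a satisfying assignment.

SATISFIABLE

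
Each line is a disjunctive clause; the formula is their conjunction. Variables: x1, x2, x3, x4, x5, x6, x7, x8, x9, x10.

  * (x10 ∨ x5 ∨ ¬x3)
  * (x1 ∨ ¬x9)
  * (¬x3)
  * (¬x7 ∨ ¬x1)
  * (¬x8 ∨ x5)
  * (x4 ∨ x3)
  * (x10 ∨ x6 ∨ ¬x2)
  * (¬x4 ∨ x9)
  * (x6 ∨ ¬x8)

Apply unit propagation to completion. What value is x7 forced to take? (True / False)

(¬x3) stands alone — x3 = False.
(x3 ∨ x4) with x3 = False leaves only x4, so x4 = True.
In (x9 ∨ ¬x4), ¬x4 is now false; x9 must hold, so x9 = True.
In (x1 ∨ ¬x9), ¬x9 is now false; x1 must hold, so x1 = True.
In (¬x1 ∨ ¬x7), ¬x1 is now false; ¬x7 must hold, so x7 = False.

False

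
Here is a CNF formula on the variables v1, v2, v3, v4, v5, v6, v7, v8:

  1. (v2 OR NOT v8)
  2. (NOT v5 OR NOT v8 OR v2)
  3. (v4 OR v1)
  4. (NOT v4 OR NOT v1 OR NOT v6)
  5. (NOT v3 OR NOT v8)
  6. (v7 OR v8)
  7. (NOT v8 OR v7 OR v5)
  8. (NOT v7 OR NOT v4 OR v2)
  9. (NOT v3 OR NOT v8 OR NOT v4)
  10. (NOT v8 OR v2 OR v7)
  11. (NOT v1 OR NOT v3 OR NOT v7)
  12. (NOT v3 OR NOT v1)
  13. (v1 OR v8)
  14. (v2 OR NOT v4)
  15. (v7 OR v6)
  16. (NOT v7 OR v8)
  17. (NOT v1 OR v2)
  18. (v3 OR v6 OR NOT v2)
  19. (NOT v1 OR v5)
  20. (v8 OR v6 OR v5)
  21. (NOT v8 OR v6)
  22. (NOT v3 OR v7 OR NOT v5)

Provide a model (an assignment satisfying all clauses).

v1 = 0  v2 = 1  v3 = 0  v4 = 1  v5 = 0  v6 = 1  v7 = 1  v8 = 1

Check each clause:
  1. (NOT v8 OR v2) — v2 is true.
  2. (NOT v5 OR v2 OR NOT v8) — v2 is true.
  3. (v4 OR v1) — v4 is true.
  4. (NOT v6 OR NOT v4 OR NOT v1) — NOT v1 is true.
  5. (NOT v8 OR NOT v3) — NOT v3 is true.
  6. (v7 OR v8) — v8 is true.
  7. (v7 OR NOT v8 OR v5) — v7 is true.
  8. (NOT v7 OR v2 OR NOT v4) — v2 is true.
  9. (NOT v4 OR NOT v3 OR NOT v8) — NOT v3 is true.
  10. (NOT v8 OR v7 OR v2) — v2 is true.
  11. (NOT v3 OR NOT v1 OR NOT v7) — NOT v3 is true.
  12. (NOT v1 OR NOT v3) — NOT v3 is true.
  13. (v1 OR v8) — v8 is true.
  14. (v2 OR NOT v4) — v2 is true.
  15. (v7 OR v6) — v6 is true.
  16. (v8 OR NOT v7) — v8 is true.
  17. (NOT v1 OR v2) — v2 is true.
  18. (v6 OR v3 OR NOT v2) — v6 is true.
  19. (NOT v1 OR v5) — NOT v1 is true.
  20. (v5 OR v6 OR v8) — v8 is true.
  21. (NOT v8 OR v6) — v6 is true.
  22. (NOT v3 OR v7 OR NOT v5) — NOT v5 is true.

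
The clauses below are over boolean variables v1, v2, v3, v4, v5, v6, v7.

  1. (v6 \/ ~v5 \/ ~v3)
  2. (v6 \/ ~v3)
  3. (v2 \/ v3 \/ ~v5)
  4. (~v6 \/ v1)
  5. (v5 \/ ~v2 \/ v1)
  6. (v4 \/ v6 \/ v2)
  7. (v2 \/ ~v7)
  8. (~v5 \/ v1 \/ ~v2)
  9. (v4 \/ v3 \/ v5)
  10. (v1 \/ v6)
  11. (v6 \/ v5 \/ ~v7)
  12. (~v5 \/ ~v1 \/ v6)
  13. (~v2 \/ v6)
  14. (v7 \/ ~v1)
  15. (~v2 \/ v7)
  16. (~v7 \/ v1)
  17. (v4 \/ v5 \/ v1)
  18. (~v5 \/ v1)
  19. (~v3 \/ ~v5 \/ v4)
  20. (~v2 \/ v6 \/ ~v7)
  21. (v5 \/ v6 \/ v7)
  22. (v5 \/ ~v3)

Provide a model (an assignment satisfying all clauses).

v1=True, v2=True, v3=False, v4=True, v5=False, v6=True, v7=True

v4 occurs only positively in the remaining clauses — set v4 = True.
Try v1 = True.
  then v7 is forced to True.
  then v2 is forced to True.
  then v6 is forced to True.
For the remaining variables, v3 = False, v5 = False works.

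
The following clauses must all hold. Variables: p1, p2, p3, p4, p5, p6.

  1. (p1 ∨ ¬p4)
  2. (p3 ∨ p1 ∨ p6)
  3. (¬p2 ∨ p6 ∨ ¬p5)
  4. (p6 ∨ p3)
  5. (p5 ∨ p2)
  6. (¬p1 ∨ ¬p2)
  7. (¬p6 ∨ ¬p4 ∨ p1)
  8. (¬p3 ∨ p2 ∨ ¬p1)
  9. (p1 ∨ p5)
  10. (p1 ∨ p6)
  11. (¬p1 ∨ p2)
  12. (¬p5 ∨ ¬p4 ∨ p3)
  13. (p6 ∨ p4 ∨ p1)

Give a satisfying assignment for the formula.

p1 = 0, p2 = 0, p3 = 0, p4 = 0, p5 = 1, p6 = 1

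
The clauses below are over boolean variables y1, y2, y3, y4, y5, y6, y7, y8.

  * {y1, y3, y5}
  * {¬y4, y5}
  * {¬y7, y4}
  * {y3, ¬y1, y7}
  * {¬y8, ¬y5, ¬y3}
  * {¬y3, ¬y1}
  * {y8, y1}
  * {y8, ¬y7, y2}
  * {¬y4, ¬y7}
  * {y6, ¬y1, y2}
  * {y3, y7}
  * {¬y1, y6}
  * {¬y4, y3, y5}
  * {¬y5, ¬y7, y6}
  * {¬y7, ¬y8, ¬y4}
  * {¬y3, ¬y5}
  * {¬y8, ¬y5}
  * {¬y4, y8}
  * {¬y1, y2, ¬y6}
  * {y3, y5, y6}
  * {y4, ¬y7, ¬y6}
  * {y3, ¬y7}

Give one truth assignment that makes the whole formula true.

y1=False, y2=True, y3=True, y4=False, y5=False, y6=False, y7=False, y8=True

Pure literal: y2 appears only positively; assign y2 = True.
Set y1 = False and propagate.
  then y8 is forced to True.
  then y5 is forced to False.
  then y3 is forced to True.
  then y4 is forced to False.
  then y7 is forced to False.
y6 is now unconstrained; take y6 = False.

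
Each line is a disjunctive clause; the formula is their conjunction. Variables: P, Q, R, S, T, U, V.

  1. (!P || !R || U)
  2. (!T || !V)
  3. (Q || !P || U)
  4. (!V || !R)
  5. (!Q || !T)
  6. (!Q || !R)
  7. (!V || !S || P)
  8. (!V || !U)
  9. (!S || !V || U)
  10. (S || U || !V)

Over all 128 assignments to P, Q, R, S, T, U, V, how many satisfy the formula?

32

Case analysis on V and U:
  V=1, U=1: a clause becomes empty — 0.
  V=1, U=0: a clause becomes empty — 0.
  V=0, U=1: P, S free; 5 ways for (Q,R,T) × 2^2 = 20.
  V=0, U=0: S free; 6 ways for (P,Q,R,T) × 2^1 = 12.
Total: 0 + 0 + 20 + 12 = 32.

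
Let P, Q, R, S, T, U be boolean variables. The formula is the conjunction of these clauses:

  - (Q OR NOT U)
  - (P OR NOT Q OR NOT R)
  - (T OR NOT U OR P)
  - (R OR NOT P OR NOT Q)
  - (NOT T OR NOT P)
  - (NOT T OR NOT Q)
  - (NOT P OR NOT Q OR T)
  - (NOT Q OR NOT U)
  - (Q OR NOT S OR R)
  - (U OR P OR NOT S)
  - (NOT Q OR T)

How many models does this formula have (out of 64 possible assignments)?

7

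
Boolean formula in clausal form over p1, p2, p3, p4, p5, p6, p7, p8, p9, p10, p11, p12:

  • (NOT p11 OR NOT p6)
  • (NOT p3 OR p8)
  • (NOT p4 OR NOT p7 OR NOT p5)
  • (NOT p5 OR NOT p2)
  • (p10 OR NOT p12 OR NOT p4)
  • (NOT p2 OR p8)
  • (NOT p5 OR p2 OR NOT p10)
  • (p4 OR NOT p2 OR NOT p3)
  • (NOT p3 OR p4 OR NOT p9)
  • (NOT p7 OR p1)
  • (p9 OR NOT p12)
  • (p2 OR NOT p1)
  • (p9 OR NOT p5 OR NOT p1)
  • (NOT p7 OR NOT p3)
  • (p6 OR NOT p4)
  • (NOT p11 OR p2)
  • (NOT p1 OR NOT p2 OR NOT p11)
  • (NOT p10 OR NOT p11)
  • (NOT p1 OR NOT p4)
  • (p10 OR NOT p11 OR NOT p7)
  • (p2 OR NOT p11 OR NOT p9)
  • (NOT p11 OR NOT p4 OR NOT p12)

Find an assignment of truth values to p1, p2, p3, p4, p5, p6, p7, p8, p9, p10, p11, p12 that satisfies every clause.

Pure literal: p3 appears only negated; assign p3 = False.
p5 occurs only negated in the remaining clauses — set p5 = False.
Set p1 = False and propagate.
  then p7 is forced to False.
Try p2 = True.
  then p8 is forced to True.
For the remaining variables, p4 = False, p6 = True, p9 = True, p10 = True, p11 = False, p12 = False works.
Every clause has at least one true literal under this assignment.

p1=F, p2=T, p3=F, p4=F, p5=F, p6=T, p7=F, p8=T, p9=T, p10=T, p11=F, p12=F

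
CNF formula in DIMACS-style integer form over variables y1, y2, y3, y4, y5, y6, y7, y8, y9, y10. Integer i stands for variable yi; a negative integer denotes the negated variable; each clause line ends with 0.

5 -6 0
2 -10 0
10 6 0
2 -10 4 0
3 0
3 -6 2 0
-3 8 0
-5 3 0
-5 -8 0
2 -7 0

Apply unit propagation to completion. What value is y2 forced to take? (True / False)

(y3) is a unit clause: y3 = True.
(¬y3 ∨ y8): since y3 = True, the clause reduces to (y8). y8 = True.
In (¬y5 ∨ ¬y8), ¬y8 is now false; ¬y5 must hold, so y5 = False.
In (¬y6 ∨ y5), y5 is now false; ¬y6 must hold, so y6 = False.
In (y6 ∨ y10), y6 is now false; y10 must hold, so y10 = True.
(y2 ∨ ¬y10): since y10 = True, the clause reduces to (y2). y2 = True.

True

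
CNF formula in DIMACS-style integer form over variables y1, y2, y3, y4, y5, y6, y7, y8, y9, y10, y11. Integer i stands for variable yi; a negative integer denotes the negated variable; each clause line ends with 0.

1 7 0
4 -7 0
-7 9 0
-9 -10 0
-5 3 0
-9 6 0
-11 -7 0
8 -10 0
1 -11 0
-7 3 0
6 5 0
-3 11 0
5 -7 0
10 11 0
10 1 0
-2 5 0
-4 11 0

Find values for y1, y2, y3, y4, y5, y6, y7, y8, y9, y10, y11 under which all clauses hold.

y1=True  y2=True  y3=True  y4=True  y5=True  y6=True  y7=False  y8=False  y9=False  y10=False  y11=True

Check each clause:
  1. {y1, y7} — y1 is true.
  2. {¬y7, y4} — ¬y7 is true.
  3. {y9, ¬y7} — ¬y7 is true.
  4. {¬y10, ¬y9} — ¬y10 is true.
  5. {y3, ¬y5} — y3 is true.
  6. {y6, ¬y9} — y6 is true.
  7. {¬y7, ¬y11} — ¬y7 is true.
  8. {¬y10, y8} — ¬y10 is true.
  9. {y1, ¬y11} — y1 is true.
  10. {y3, ¬y7} — ¬y7 is true.
  11. {y5, y6} — y5 is true.
  12. {y11, ¬y3} — y11 is true.
  13. {y5, ¬y7} — ¬y7 is true.
  14. {y10, y11} — y11 is true.
  15. {y10, y1} — y1 is true.
  16. {y5, ¬y2} — y5 is true.
  17. {¬y4, y11} — y11 is true.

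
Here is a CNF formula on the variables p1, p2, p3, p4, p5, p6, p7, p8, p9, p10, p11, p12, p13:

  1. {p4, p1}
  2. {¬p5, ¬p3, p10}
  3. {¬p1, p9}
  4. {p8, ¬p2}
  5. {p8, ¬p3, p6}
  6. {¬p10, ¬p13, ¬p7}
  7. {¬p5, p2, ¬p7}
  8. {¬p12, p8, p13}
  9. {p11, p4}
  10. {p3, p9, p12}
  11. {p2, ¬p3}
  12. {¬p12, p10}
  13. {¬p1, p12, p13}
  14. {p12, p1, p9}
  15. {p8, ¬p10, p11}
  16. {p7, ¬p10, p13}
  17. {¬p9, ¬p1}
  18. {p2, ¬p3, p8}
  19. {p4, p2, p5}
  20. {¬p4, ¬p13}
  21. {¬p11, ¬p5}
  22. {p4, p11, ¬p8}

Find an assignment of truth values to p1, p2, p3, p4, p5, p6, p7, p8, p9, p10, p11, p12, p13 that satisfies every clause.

p1=F  p2=F  p3=F  p4=T  p5=F  p6=T  p7=F  p8=T  p9=T  p10=F  p11=T  p12=F  p13=F

p6 occurs only positively in the remaining clauses — set p6 = True.
Try p1 = False.
  then p4 is forced to True.
  then p13 is forced to False.
Set p2 = False and propagate.
  then p3 is forced to False.
For the remaining variables, p5 = False, p7 = False, p8 = True, p9 = True, p10 = False, p11 = True, p12 = False works.
Every clause has at least one true literal under this assignment.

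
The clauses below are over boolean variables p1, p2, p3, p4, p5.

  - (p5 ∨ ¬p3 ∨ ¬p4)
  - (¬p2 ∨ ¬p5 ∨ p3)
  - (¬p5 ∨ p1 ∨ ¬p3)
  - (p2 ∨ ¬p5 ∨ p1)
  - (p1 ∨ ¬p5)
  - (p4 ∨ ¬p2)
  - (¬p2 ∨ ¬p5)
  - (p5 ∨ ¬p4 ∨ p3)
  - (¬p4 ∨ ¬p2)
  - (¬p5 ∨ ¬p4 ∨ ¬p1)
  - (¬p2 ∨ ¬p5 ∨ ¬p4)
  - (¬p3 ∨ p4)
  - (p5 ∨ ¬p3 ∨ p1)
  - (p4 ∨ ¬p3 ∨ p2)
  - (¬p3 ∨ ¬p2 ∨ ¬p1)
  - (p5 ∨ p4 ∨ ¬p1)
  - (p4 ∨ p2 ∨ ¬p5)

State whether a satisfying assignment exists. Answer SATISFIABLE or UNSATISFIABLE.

SATISFIABLE

Branch on p1: take p1 = False.
  then p5 is forced to False.
  then p3 is forced to False.
  then p4 is forced to False.
  then p2 is forced to False.
So p1=F, p2=F, p3=F, p4=F, p5=F is a satisfying assignment.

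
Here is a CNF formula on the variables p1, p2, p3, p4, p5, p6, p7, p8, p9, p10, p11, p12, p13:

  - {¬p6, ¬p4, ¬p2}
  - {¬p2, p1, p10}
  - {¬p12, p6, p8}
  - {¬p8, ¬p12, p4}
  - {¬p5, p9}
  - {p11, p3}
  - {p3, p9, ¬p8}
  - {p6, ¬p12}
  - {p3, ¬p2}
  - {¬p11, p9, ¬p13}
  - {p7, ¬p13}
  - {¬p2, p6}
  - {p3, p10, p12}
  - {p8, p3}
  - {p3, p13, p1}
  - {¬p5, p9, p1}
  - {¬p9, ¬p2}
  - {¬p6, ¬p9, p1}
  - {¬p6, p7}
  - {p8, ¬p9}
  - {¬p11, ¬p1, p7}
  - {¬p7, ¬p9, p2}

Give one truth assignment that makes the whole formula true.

p1=False, p2=False, p3=True, p4=True, p5=False, p6=False, p7=False, p8=True, p9=False, p10=True, p11=False, p12=False, p13=False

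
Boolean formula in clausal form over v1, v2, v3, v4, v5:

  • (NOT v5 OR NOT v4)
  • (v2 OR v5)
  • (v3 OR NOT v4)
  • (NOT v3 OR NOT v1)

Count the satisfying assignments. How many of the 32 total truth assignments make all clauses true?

Split on v3, then v4.
  v3=T, v4=T: remaining (v1,v2,v5) ∈ {(F,T,F)} — 1.
  v3=T, v4=F: remaining (v1,v2,v5) ∈ {(F,F,T); (F,T,F); (F,T,T)} — 3.
  v3=F, v4=T: a clause becomes empty — 0.
  v3=F, v4=F: v1 free; 3 ways for (v2,v5) × 2^1 = 6.
Total: 1 + 3 + 0 + 6 = 10.

10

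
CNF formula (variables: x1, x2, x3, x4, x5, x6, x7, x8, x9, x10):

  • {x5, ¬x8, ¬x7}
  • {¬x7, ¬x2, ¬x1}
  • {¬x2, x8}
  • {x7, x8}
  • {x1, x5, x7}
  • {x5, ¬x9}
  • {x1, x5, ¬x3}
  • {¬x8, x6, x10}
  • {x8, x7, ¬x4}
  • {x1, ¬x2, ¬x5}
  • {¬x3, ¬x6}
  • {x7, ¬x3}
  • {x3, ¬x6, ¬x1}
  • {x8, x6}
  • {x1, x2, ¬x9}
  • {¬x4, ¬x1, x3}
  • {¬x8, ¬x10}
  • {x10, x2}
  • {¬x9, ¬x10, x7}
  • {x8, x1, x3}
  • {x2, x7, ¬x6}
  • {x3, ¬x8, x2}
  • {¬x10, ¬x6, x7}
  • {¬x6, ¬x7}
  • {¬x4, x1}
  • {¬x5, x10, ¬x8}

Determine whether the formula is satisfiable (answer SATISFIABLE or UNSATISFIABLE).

UNSATISFIABLE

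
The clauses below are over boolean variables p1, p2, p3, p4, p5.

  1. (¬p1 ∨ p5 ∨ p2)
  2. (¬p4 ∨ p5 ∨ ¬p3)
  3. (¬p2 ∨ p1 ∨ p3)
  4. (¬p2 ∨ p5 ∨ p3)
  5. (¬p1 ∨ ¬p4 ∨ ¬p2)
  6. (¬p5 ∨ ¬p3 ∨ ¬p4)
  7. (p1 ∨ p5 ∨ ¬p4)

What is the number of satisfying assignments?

13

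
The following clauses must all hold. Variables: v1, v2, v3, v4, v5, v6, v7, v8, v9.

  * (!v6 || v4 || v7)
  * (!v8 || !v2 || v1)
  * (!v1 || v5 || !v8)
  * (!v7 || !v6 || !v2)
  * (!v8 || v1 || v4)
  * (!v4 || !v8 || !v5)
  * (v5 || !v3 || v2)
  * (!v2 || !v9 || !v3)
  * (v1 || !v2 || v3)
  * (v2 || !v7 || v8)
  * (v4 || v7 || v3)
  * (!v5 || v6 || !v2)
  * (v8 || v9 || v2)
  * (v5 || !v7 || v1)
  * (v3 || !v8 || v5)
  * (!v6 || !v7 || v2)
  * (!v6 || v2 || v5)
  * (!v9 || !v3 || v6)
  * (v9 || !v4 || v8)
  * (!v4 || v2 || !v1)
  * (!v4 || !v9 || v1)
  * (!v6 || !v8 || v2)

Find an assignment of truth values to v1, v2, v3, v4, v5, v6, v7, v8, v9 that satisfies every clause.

v1=True, v2=True, v3=True, v4=False, v5=False, v6=False, v7=True, v8=False, v9=False

Try v1 = True.
Branch on v2: take v2 = True.
The remaining clauses are satisfied by v3 = True, v4 = False, v5 = False, v6 = False, v7 = True, v8 = False, v9 = False.
Check each clause:
  1. (v4 || !v6 || v7) — !v6 is true.
  2. (!v8 || !v2 || v1) — !v8 is true.
  3. (v5 || !v1 || !v8) — !v8 is true.
  4. (!v7 || !v6 || !v2) — !v6 is true.
  5. (v1 || v4 || !v8) — !v8 is true.
  6. (!v5 || !v4 || !v8) — !v8 is true.
  7. (!v3 || v2 || v5) — v2 is true.
  8. (!v9 || !v3 || !v2) — !v9 is true.
  9. (v3 || !v2 || v1) — v1 is true.
  10. (!v7 || v8 || v2) — v2 is true.
  11. (v4 || v3 || v7) — v3 is true.
  12. (!v5 || v6 || !v2) — !v5 is true.
  13. (v8 || v2 || v9) — v2 is true.
  14. (v5 || v1 || !v7) — v1 is true.
  15. (!v8 || v3 || v5) — !v8 is true.
  16. (!v7 || v2 || !v6) — v2 is true.
  17. (v2 || v5 || !v6) — v2 is true.
  18. (!v9 || v6 || !v3) — !v9 is true.
  19. (!v4 || v9 || v8) — !v4 is true.
  20. (!v4 || v2 || !v1) — v2 is true.
  21. (!v9 || v1 || !v4) — v1 is true.
  22. (v2 || !v6 || !v8) — !v8 is true.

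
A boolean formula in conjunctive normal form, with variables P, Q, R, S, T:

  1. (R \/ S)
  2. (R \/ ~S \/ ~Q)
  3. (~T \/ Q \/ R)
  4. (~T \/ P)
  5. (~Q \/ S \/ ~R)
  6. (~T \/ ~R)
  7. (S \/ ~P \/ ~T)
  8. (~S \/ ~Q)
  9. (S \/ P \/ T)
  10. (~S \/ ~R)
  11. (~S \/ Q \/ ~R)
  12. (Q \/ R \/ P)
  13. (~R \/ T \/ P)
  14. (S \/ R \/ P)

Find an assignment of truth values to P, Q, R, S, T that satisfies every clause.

P=True, Q=False, R=False, S=True, T=False

Try P = True.
Try Q = False.
For the remaining variables, R = False, S = True, T = False works.
Every clause has at least one true literal under this assignment.
Check each clause:
  1. (S \/ R) — S is true.
  2. (~S \/ ~Q \/ R) — ~Q is true.
  3. (R \/ Q \/ ~T) — ~T is true.
  4. (~T \/ P) — P is true.
  5. (S \/ ~R \/ ~Q) — S is true.
  6. (~R \/ ~T) — ~T is true.
  7. (~P \/ ~T \/ S) — ~T is true.
  8. (~S \/ ~Q) — ~Q is true.
  9. (P \/ T \/ S) — P is true.
  10. (~S \/ ~R) — ~R is true.
  11. (Q \/ ~S \/ ~R) — ~R is true.
  12. (P \/ R \/ Q) — P is true.
  13. (T \/ ~R \/ P) — P is true.
  14. (P \/ R \/ S) — P is true.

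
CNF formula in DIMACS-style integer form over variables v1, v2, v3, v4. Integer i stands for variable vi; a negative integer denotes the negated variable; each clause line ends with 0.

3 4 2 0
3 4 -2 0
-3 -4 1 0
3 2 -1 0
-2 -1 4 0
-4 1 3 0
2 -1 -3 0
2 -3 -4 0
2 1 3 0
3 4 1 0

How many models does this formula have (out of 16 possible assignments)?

4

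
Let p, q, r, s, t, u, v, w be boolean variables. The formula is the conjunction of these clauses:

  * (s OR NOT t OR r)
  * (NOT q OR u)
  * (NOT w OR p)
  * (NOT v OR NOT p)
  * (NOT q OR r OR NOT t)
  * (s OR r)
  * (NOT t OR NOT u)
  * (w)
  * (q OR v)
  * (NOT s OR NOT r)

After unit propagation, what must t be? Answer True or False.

False

Unit clause (w) sets w = True.
In (p OR NOT w), NOT w is now false; p must hold, so p = True.
(NOT v OR NOT p): since p = True, the clause reduces to (NOT v). v = False.
From (q OR v) and v = False: q = True.
From (u OR NOT q) and q = True: u = True.
(NOT u OR NOT t) with u = True leaves only NOT t, so t = False.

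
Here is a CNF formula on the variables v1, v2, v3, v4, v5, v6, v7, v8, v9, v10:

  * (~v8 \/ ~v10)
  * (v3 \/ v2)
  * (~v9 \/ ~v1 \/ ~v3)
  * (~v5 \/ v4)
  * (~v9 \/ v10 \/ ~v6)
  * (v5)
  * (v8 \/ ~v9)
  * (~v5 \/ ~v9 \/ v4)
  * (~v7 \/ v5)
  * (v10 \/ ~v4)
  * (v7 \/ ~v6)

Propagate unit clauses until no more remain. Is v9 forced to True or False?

(v5) stands alone — v5 = True.
(v4 \/ ~v5): since v5 = True, the clause reduces to (v4). v4 = True.
In (~v4 \/ v10), ~v4 is now false; v10 must hold, so v10 = True.
From (~v8 \/ ~v10) and v10 = True: v8 = False.
(~v9 \/ v8) with v8 = False leaves only ~v9, so v9 = False.

False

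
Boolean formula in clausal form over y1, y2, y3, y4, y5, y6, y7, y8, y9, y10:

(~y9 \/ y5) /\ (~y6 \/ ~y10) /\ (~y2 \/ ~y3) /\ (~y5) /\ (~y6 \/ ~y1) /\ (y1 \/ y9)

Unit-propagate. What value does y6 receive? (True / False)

Unit clause (~y5) sets y5 = False.
In (y5 \/ ~y9), y5 is now false; ~y9 must hold, so y9 = False.
(y1 \/ y9) with y9 = False leaves only y1, so y1 = True.
(~y6 \/ ~y1) with y1 = True leaves only ~y6, so y6 = False.

False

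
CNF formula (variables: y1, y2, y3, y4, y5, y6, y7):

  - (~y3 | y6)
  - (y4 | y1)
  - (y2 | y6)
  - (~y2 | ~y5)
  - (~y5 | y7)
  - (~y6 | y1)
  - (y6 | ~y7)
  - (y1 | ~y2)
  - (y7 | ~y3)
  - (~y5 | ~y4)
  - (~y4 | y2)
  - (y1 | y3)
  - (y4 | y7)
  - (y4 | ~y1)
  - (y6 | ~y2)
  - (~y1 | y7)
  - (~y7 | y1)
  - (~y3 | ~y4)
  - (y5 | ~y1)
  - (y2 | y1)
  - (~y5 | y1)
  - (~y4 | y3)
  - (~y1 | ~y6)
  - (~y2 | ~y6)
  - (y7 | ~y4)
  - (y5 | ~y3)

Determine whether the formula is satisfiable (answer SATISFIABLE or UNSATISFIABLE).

UNSATISFIABLE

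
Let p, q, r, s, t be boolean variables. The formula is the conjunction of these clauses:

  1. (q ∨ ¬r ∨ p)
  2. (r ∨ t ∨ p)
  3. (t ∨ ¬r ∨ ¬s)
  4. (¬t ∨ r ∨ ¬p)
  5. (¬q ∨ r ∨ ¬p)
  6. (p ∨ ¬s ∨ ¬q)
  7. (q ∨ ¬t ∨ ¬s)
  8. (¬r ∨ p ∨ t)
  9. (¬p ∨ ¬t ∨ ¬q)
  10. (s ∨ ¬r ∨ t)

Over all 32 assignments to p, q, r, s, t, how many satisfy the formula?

The models are:
  p=F q=F r=F s=F t=T
  p=F q=T r=F s=F t=T
  p=F q=T r=T s=F t=T
  p=T q=F r=F s=F t=F
  p=T q=F r=F s=T t=F
  p=T q=F r=T s=F t=T
Count: 6.

6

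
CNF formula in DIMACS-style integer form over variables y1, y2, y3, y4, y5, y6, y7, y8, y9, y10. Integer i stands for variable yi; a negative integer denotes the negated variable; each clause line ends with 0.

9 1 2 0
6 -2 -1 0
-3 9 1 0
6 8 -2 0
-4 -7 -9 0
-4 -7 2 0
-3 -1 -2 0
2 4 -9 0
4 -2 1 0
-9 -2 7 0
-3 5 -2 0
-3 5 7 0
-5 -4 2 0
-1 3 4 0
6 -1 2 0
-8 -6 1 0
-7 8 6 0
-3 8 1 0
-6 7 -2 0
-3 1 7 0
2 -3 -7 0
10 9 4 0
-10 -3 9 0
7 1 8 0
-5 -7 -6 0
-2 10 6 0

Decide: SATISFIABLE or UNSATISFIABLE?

Branch on y1: take y1 = True.
For the remaining variables, y2 = False, y3 = False, y4 = True, y5 = False, y6 = True, y7 = False, y8 = False, y9 = True, y10 = False works.
So y1 = True, y2 = False, y3 = False, y4 = True, y5 = False, y6 = True, y7 = False, y8 = False, y9 = True, y10 = False is a satisfying assignment.

SATISFIABLE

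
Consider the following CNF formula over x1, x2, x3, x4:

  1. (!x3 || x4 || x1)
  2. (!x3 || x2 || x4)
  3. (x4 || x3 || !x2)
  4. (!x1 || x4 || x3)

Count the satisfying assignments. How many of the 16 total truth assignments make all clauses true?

10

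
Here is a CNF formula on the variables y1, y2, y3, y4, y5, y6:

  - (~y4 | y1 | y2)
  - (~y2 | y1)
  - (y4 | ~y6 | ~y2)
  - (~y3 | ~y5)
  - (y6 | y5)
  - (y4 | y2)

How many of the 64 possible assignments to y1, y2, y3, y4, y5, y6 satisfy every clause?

Split on y2, then y4.
  y2=T, y4=T: remaining (y1,y3,y5,y6) ∈ {(T,F,F,T); (T,F,T,F); (T,F,T,T); (T,T,F,T)} — 4.
  y2=T, y4=F: remaining (y1,y3,y5,y6) ∈ {(T,F,T,F)} — 1.
  y2=F, y4=T: remaining (y1,y3,y5,y6) ∈ {(T,F,F,T); (T,F,T,F); (T,F,T,T); (T,T,F,T)} — 4.
  y2=F, y4=F: a clause becomes empty — 0.
Total: 4 + 1 + 4 + 0 = 9.

9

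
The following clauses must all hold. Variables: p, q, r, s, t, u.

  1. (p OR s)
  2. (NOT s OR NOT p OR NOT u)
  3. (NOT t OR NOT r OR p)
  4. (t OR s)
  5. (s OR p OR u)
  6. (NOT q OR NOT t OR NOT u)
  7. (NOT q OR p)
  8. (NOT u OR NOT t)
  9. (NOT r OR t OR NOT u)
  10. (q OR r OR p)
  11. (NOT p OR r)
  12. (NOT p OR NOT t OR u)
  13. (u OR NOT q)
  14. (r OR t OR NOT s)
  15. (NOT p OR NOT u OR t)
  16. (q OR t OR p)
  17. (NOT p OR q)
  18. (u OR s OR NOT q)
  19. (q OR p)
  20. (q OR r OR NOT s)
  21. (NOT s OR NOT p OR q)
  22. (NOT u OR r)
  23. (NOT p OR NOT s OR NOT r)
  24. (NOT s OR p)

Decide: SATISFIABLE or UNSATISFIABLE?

UNSATISFIABLE

p = True:
  propagation gives r=True, q=True, u=True, s=False; an empty clause results — contradiction.
p = False:
  propagation gives s=True; an empty clause results — contradiction.
Every branch closes, so no satisfying assignment exists.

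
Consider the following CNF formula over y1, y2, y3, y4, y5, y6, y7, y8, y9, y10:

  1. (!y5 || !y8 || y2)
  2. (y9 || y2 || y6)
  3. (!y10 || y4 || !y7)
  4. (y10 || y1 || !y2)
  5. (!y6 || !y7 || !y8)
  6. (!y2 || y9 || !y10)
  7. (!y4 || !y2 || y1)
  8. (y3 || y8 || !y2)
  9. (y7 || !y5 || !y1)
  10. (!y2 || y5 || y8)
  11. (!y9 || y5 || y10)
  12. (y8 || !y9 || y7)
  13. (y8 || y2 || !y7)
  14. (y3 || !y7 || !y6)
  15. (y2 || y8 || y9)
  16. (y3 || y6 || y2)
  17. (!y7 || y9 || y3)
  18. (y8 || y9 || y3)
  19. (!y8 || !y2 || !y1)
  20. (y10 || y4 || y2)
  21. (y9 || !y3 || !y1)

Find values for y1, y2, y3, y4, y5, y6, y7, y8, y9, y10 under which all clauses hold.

y1 = True, y2 = False, y3 = True, y4 = False, y5 = False, y6 = True, y7 = False, y8 = True, y9 = True, y10 = True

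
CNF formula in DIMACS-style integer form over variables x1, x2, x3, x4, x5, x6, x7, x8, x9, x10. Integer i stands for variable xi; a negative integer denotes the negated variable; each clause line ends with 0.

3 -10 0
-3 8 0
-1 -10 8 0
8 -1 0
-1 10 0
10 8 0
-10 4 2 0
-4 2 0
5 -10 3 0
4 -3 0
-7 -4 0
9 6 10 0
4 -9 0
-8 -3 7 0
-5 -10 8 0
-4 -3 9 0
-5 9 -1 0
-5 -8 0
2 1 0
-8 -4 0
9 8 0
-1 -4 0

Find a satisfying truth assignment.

x1=False, x2=True, x3=False, x4=False, x5=False, x6=True, x7=True, x8=True, x9=False, x10=False

Check each clause:
  1. (x3 ∨ ¬x10) — ¬x10 is true.
  2. (x8 ∨ ¬x3) — x8 is true.
  3. (x8 ∨ ¬x1 ∨ ¬x10) — x8 is true.
  4. (x8 ∨ ¬x1) — x8 is true.
  5. (x10 ∨ ¬x1) — ¬x1 is true.
  6. (x8 ∨ x10) — x8 is true.
  7. (x4 ∨ ¬x10 ∨ x2) — x2 is true.
  8. (x2 ∨ ¬x4) — x2 is true.
  9. (¬x10 ∨ x3 ∨ x5) — ¬x10 is true.
  10. (¬x3 ∨ x4) — ¬x3 is true.
  11. (¬x7 ∨ ¬x4) — ¬x4 is true.
  12. (x9 ∨ x6 ∨ x10) — x6 is true.
  13. (x4 ∨ ¬x9) — ¬x9 is true.
  14. (¬x8 ∨ x7 ∨ ¬x3) — ¬x3 is true.
  15. (x8 ∨ ¬x10 ∨ ¬x5) — x8 is true.
  16. (¬x3 ∨ x9 ∨ ¬x4) — ¬x4 is true.
  17. (¬x1 ∨ ¬x5 ∨ x9) — ¬x5 is true.
  18. (¬x8 ∨ ¬x5) — ¬x5 is true.
  19. (x2 ∨ x1) — x2 is true.
  20. (¬x4 ∨ ¬x8) — ¬x4 is true.
  21. (x9 ∨ x8) — x8 is true.
  22. (¬x4 ∨ ¬x1) — ¬x4 is true.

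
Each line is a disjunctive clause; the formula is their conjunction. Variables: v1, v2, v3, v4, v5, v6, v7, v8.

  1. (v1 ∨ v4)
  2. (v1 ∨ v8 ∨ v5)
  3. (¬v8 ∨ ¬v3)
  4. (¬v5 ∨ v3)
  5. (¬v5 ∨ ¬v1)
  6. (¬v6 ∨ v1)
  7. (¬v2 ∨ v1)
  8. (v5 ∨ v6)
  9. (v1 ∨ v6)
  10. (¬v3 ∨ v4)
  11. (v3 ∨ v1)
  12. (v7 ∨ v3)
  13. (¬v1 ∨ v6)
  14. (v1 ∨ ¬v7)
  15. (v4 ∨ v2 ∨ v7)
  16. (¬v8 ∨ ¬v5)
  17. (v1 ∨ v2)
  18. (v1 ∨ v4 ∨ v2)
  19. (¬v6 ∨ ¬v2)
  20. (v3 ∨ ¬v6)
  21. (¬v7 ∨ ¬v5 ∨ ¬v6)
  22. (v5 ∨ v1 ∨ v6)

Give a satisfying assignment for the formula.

v1=T  v2=F  v3=T  v4=T  v5=F  v6=T  v7=F  v8=F

v4 occurs only positively in the remaining clauses — set v4 = True.
Branch on v1: take v1 = True.
  then v5 is forced to False.
  then v6 is forced to True.
  then v2 is forced to False.
  then v3 is forced to True.
  then v8 is forced to False.
v7 is now unconstrained; take v7 = False.
Every clause has at least one true literal under this assignment.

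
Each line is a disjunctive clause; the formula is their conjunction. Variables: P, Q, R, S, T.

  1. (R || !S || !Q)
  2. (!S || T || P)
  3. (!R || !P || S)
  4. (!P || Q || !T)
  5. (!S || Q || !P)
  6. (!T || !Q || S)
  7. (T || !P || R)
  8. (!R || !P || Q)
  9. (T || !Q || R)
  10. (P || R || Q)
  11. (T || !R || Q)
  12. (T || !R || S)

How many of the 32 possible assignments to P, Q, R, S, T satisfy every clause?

The models are:
  P=0 Q=0 R=1 S=0 T=1
  P=0 Q=0 R=1 S=1 T=1
  P=0 Q=1 R=1 S=1 T=1
  P=1 Q=1 R=1 S=1 T=0
  P=1 Q=1 R=1 S=1 T=1
That's 5 in total.

5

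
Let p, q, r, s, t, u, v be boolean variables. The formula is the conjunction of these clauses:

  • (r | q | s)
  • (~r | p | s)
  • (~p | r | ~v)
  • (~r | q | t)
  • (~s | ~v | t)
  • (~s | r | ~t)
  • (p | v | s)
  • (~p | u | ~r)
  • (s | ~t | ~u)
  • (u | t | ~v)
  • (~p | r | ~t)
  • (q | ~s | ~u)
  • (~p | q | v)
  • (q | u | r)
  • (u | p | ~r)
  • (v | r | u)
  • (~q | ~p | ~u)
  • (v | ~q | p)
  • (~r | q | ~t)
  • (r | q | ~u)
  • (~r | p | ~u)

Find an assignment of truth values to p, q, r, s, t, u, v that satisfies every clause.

Set p = False and propagate.
For the remaining variables, q = True, r = False, s = False, t = False, u = True, v = True works.
Every clause has at least one true literal under this assignment.
Check each clause:
  1. (s | q | r) — q is true.
  2. (~r | s | p) — ~r is true.
  3. (r | ~v | ~p) — ~p is true.
  4. (t | q | ~r) — q is true.
  5. (~s | t | ~v) — ~s is true.
  6. (r | ~s | ~t) — ~s is true.
  7. (p | v | s) — v is true.
  8. (u | ~r | ~p) — ~r is true.
  9. (~u | ~t | s) — ~t is true.
  10. (t | ~v | u) — u is true.
  11. (r | ~t | ~p) — ~t is true.
  12. (~u | q | ~s) — q is true.
  13. (~p | q | v) — q is true.
  14. (r | u | q) — q is true.
  15. (~r | u | p) — ~r is true.
  16. (u | v | r) — u is true.
  17. (~p | ~q | ~u) — ~p is true.
  18. (~q | v | p) — v is true.
  19. (~r | ~t | q) — q is true.
  20. (q | ~u | r) — q is true.
  21. (~r | ~u | p) — ~r is true.

p=False, q=True, r=False, s=False, t=False, u=True, v=True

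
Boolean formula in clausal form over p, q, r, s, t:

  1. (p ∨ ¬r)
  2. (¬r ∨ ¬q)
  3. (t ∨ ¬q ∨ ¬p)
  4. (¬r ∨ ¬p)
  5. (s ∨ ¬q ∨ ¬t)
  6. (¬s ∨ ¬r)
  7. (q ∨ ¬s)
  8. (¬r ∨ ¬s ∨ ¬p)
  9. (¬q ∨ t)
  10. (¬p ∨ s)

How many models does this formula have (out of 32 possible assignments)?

The models are:
  p=0 q=0 r=0 s=0 t=0
  p=0 q=0 r=0 s=0 t=1
  p=0 q=1 r=0 s=1 t=1
  p=1 q=1 r=0 s=1 t=1
Count: 4.

4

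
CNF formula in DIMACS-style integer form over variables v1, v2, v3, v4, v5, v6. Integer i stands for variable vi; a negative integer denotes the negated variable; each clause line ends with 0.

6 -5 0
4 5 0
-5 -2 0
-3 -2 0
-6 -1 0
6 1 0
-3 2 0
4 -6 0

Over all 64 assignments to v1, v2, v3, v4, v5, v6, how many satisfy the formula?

5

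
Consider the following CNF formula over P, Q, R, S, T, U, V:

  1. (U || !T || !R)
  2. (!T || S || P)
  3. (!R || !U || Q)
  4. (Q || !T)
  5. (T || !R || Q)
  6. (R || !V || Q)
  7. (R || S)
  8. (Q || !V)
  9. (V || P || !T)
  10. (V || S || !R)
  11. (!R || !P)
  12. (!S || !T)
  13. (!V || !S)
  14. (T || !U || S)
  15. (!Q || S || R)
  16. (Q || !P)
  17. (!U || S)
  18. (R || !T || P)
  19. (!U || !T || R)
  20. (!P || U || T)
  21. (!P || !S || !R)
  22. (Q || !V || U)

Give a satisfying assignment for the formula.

P=F  Q=T  R=F  S=T  T=F  U=T  V=F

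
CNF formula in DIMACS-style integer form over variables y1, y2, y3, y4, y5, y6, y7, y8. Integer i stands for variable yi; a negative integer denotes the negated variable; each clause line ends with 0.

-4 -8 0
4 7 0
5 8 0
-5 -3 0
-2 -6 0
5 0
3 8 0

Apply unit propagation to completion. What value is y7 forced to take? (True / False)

True

Unit clause (y5) sets y5 = True.
(!y3 || !y5): since y5 = True, the clause reduces to (!y3). y3 = False.
In (y8 || y3), y3 is now false; y8 must hold, so y8 = True.
In (!y8 || !y4), !y8 is now false; !y4 must hold, so y4 = False.
(y4 || y7): since y4 = False, the clause reduces to (y7). y7 = True.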